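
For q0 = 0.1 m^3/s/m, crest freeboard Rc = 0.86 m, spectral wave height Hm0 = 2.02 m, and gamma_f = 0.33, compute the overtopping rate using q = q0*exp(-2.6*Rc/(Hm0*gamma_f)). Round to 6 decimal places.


q = q0 * exp(-2.6 * Rc / (Hm0 * gamma_f))
Exponent = -2.6 * 0.86 / (2.02 * 0.33)
= -2.6 * 0.86 / 0.6666
= -3.354335
exp(-3.354335) = 0.034933
q = 0.1 * 0.034933
q = 0.003493 m^3/s/m

0.003493


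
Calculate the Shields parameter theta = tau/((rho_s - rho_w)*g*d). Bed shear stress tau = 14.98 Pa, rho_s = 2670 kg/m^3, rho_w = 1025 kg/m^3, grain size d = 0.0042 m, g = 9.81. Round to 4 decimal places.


theta = tau / ((rho_s - rho_w) * g * d)
rho_s - rho_w = 2670 - 1025 = 1645
Denominator = 1645 * 9.81 * 0.0042 = 67.777290
theta = 14.98 / 67.777290
theta = 0.2210

0.2210


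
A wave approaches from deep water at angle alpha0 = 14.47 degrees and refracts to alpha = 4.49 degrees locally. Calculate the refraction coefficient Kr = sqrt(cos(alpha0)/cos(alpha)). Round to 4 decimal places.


Kr = sqrt(cos(alpha0) / cos(alpha))
cos(14.47) = 0.968279
cos(4.49) = 0.996931
Kr = sqrt(0.968279 / 0.996931)
Kr = sqrt(0.971259)
Kr = 0.9855

0.9855


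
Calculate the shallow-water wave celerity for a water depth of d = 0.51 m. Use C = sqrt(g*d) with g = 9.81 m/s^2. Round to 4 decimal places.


Using the shallow-water approximation:
C = sqrt(g * d) = sqrt(9.81 * 0.51)
C = sqrt(5.0031)
C = 2.2368 m/s

2.2368


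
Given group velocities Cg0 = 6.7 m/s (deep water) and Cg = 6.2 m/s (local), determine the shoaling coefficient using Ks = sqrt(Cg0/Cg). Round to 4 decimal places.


Ks = sqrt(Cg0 / Cg)
Ks = sqrt(6.7 / 6.2)
Ks = sqrt(1.0806)
Ks = 1.0395

1.0395


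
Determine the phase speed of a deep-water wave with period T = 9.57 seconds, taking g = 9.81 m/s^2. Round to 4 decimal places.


We use the deep-water celerity formula:
C = g * T / (2 * pi)
C = 9.81 * 9.57 / (2 * 3.14159...)
C = 93.881700 / 6.283185
C = 14.9417 m/s

14.9417


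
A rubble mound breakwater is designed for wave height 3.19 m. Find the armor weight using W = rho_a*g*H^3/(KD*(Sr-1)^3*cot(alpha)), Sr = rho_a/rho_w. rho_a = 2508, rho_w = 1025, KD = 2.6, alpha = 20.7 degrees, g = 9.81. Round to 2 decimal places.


Sr = rho_a / rho_w = 2508 / 1025 = 2.446829
(Sr - 1) = 1.446829
(Sr - 1)^3 = 3.028669
cot(20.7) = 1 / tan(20.7) = 1 / 0.377869 = 2.646423
Numerator = 2508 * 9.81 * 3.19^3 = 798672.2383
Denominator = 2.6 * 3.028669 * 2.646423 = 20.839366
W = 798672.2383 / 20.839366
W = 38325.17 N

38325.17


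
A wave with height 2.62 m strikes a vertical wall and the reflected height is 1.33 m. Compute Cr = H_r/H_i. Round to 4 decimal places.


Cr = H_r / H_i
Cr = 1.33 / 2.62
Cr = 0.5076

0.5076


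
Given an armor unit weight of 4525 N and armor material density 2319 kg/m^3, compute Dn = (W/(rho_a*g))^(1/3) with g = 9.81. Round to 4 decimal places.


V = W / (rho_a * g)
V = 4525 / (2319 * 9.81)
V = 4525 / 22749.39
V = 0.198906 m^3
Dn = V^(1/3) = 0.198906^(1/3)
Dn = 0.5837 m

0.5837


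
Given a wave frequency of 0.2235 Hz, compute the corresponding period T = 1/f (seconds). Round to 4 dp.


T = 1 / f
T = 1 / 0.2235
T = 4.4743 s

4.4743


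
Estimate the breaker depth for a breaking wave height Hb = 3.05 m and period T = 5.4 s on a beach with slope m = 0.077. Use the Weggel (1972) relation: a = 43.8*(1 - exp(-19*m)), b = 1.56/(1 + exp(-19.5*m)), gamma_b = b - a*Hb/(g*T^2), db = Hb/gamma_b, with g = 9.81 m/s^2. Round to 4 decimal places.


a = 43.8 * (1 - exp(-19 * m))
exp(-19 * 0.077) = exp(-1.4630) = 0.231541
a = 43.8 * (1 - 0.231541) = 33.658521
b = 1.56 / (1 + exp(-19.5 * m))
exp(-19.5 * 0.077) = exp(-1.5015) = 0.222796
b = 1.56 / (1 + 0.222796) = 1.275765
Hb / (g * T^2) = 3.05 / (9.81 * 5.4^2) = 3.05 / 286.0596 = 0.01066211
gamma_b = b - a * Hb/(g*T^2) = 1.275765 - 33.658521 * 0.01066211 = 0.916894
db = Hb / gamma_b = 3.05 / 0.916894
db = 3.3264 m

3.3264


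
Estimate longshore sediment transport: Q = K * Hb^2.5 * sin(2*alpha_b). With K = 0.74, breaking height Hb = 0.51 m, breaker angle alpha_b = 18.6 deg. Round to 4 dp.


Q = K * Hb^2.5 * sin(2 * alpha_b)
Hb^2.5 = 0.51^2.5 = 0.185749
sin(2 * 18.6) = sin(37.2) = 0.604599
Q = 0.74 * 0.185749 * 0.604599
Q = 0.0831 m^3/s

0.0831


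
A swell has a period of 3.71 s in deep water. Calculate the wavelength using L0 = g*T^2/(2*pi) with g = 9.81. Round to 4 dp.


L0 = g * T^2 / (2 * pi)
L0 = 9.81 * 3.71^2 / (2 * pi)
L0 = 9.81 * 13.7641 / 6.28319
L0 = 135.0258 / 6.28319
L0 = 21.4900 m

21.4900


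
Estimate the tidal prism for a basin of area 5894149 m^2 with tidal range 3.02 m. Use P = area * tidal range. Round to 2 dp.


Tidal prism = Area * Tidal range
P = 5894149 * 3.02
P = 17800329.98 m^3

17800329.98


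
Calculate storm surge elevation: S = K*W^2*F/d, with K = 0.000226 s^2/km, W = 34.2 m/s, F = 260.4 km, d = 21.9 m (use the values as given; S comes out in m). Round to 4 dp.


S = K * W^2 * F / d
W^2 = 34.2^2 = 1169.64
S = 0.000226 * 1169.64 * 260.4 / 21.9
Numerator = 0.000226 * 1169.64 * 260.4 = 68.833782
S = 68.833782 / 21.9 = 3.1431 m

3.1431


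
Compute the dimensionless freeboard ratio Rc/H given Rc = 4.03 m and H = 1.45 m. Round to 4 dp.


Relative freeboard = Rc / H
= 4.03 / 1.45
= 2.7793

2.7793


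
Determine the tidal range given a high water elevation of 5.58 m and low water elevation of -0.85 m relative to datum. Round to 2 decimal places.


Tidal range = High water - Low water
Tidal range = 5.58 - (-0.85)
Tidal range = 6.43 m

6.43


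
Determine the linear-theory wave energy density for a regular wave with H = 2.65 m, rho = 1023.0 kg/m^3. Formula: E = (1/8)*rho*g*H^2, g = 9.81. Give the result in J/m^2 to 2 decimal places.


E = (1/8) * rho * g * H^2
E = (1/8) * 1023.0 * 9.81 * 2.65^2
E = 0.125 * 1023.0 * 9.81 * 7.0225
E = 8809.40 J/m^2

8809.40


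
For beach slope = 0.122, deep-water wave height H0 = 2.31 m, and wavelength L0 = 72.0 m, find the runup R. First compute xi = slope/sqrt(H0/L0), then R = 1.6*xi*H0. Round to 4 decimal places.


xi = slope / sqrt(H0/L0)
H0/L0 = 2.31/72.0 = 0.032083
sqrt(0.032083) = 0.179118
xi = 0.122 / 0.179118 = 0.681114
R = 1.6 * xi * H0 = 1.6 * 0.681114 * 2.31
R = 2.5174 m

2.5174


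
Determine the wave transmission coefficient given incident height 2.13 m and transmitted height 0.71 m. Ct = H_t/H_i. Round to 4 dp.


Ct = H_t / H_i
Ct = 0.71 / 2.13
Ct = 0.3333

0.3333


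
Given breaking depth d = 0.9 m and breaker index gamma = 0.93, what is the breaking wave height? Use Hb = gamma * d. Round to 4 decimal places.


Hb = gamma * d
Hb = 0.93 * 0.9
Hb = 0.8370 m

0.8370


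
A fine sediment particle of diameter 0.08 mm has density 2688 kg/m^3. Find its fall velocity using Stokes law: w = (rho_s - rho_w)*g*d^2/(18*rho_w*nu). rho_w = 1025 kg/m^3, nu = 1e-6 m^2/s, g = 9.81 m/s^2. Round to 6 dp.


w = (rho_s - rho_w) * g * d^2 / (18 * rho_w * nu)
d = 0.08 mm = 0.000080 m
rho_s - rho_w = 2688 - 1025 = 1663
Numerator = 1663 * 9.81 * (0.000080)^2 = 0.000104409792
Denominator = 18 * 1025 * 1e-6 = 0.018450
w = 0.005659 m/s

0.005659


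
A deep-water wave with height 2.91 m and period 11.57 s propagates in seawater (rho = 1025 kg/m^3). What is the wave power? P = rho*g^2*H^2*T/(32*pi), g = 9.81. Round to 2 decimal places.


P = rho * g^2 * H^2 * T / (32 * pi)
P = 1025 * 9.81^2 * 2.91^2 * 11.57 / (32 * pi)
P = 1025 * 96.2361 * 8.4681 * 11.57 / 100.53096
P = 96134.96 W/m

96134.96


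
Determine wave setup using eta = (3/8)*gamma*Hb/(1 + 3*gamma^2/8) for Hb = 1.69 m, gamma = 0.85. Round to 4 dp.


eta = (3/8) * gamma * Hb / (1 + 3*gamma^2/8)
Numerator = (3/8) * 0.85 * 1.69 = 0.538687
Denominator = 1 + 3*0.85^2/8 = 1 + 0.270938 = 1.270938
eta = 0.538687 / 1.270938
eta = 0.4239 m

0.4239


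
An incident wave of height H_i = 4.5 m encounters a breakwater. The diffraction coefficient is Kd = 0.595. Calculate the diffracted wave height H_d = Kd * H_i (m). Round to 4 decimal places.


H_d = Kd * H_i
H_d = 0.595 * 4.5
H_d = 2.6775 m

2.6775


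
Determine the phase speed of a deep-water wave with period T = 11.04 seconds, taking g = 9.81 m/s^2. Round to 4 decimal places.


We use the deep-water celerity formula:
C = g * T / (2 * pi)
C = 9.81 * 11.04 / (2 * 3.14159...)
C = 108.302400 / 6.283185
C = 17.2369 m/s

17.2369


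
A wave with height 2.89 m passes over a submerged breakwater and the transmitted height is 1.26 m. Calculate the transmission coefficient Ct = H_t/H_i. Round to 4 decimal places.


Ct = H_t / H_i
Ct = 1.26 / 2.89
Ct = 0.4360

0.4360


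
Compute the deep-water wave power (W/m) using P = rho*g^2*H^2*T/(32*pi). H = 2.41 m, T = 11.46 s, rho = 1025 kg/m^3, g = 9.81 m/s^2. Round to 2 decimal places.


P = rho * g^2 * H^2 * T / (32 * pi)
P = 1025 * 9.81^2 * 2.41^2 * 11.46 / (32 * pi)
P = 1025 * 96.2361 * 5.8081 * 11.46 / 100.53096
P = 65310.16 W/m

65310.16


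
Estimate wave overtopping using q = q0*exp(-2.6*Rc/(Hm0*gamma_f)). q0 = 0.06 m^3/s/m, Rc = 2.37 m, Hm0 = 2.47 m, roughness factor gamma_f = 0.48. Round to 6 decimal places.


q = q0 * exp(-2.6 * Rc / (Hm0 * gamma_f))
Exponent = -2.6 * 2.37 / (2.47 * 0.48)
= -2.6 * 2.37 / 1.1856
= -5.197368
exp(-5.197368) = 0.005531
q = 0.06 * 0.005531
q = 0.000332 m^3/s/m

0.000332


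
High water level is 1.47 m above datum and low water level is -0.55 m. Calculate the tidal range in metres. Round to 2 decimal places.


Tidal range = High water - Low water
Tidal range = 1.47 - (-0.55)
Tidal range = 2.02 m

2.02


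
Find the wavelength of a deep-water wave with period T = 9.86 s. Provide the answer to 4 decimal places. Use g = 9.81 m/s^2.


L0 = g * T^2 / (2 * pi)
L0 = 9.81 * 9.86^2 / (2 * pi)
L0 = 9.81 * 97.2196 / 6.28319
L0 = 953.7243 / 6.28319
L0 = 151.7899 m

151.7899


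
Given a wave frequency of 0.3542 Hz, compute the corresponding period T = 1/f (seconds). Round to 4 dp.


T = 1 / f
T = 1 / 0.3542
T = 2.8233 s

2.8233


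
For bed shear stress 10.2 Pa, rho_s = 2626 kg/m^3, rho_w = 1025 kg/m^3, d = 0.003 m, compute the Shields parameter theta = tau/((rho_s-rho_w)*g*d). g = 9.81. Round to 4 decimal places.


theta = tau / ((rho_s - rho_w) * g * d)
rho_s - rho_w = 2626 - 1025 = 1601
Denominator = 1601 * 9.81 * 0.003 = 47.117430
theta = 10.2 / 47.117430
theta = 0.2165

0.2165


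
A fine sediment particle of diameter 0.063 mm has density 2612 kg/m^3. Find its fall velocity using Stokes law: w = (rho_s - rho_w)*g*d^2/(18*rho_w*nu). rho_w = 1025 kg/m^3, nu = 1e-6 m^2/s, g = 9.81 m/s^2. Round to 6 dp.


w = (rho_s - rho_w) * g * d^2 / (18 * rho_w * nu)
d = 0.063 mm = 0.000063 m
rho_s - rho_w = 2612 - 1025 = 1587
Numerator = 1587 * 9.81 * (0.000063)^2 = 0.000061791257
Denominator = 18 * 1025 * 1e-6 = 0.018450
w = 0.003349 m/s

0.003349


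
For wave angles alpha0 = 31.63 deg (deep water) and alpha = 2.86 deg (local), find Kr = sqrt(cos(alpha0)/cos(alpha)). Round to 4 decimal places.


Kr = sqrt(cos(alpha0) / cos(alpha))
cos(31.63) = 0.851452
cos(2.86) = 0.998754
Kr = sqrt(0.851452 / 0.998754)
Kr = sqrt(0.852514)
Kr = 0.9233

0.9233


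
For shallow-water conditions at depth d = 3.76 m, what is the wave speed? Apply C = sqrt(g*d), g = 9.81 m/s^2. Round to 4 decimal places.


Using the shallow-water approximation:
C = sqrt(g * d) = sqrt(9.81 * 3.76)
C = sqrt(36.8856)
C = 6.0734 m/s

6.0734


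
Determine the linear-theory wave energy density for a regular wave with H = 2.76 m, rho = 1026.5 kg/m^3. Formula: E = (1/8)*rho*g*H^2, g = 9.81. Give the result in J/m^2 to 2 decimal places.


E = (1/8) * rho * g * H^2
E = (1/8) * 1026.5 * 9.81 * 2.76^2
E = 0.125 * 1026.5 * 9.81 * 7.6176
E = 9588.62 J/m^2

9588.62


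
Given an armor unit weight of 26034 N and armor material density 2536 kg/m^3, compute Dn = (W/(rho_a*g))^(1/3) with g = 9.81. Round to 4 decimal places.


V = W / (rho_a * g)
V = 26034 / (2536 * 9.81)
V = 26034 / 24878.16
V = 1.046460 m^3
Dn = V^(1/3) = 1.046460^(1/3)
Dn = 1.0153 m

1.0153


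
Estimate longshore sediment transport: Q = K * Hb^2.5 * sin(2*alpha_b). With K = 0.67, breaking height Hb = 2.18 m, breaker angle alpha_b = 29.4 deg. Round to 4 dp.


Q = K * Hb^2.5 * sin(2 * alpha_b)
Hb^2.5 = 2.18^2.5 = 7.016835
sin(2 * 29.4) = sin(58.8) = 0.855364
Q = 0.67 * 7.016835 * 0.855364
Q = 4.0213 m^3/s

4.0213


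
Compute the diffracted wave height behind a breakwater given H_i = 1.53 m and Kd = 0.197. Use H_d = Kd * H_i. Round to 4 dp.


H_d = Kd * H_i
H_d = 0.197 * 1.53
H_d = 0.3014 m

0.3014


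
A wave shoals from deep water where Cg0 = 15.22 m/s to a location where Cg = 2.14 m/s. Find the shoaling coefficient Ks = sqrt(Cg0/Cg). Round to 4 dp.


Ks = sqrt(Cg0 / Cg)
Ks = sqrt(15.22 / 2.14)
Ks = sqrt(7.1121)
Ks = 2.6669

2.6669


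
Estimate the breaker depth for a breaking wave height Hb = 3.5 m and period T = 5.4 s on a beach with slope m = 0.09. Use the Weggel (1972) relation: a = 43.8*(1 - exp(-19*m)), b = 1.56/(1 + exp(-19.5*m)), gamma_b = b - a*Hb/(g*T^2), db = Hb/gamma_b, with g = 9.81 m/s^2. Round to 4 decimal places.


a = 43.8 * (1 - exp(-19 * m))
exp(-19 * 0.09) = exp(-1.7100) = 0.180866
a = 43.8 * (1 - 0.180866) = 35.878078
b = 1.56 / (1 + exp(-19.5 * m))
exp(-19.5 * 0.09) = exp(-1.7550) = 0.172907
b = 1.56 / (1 + 0.172907) = 1.330028
Hb / (g * T^2) = 3.5 / (9.81 * 5.4^2) = 3.5 / 286.0596 = 0.01223521
gamma_b = b - a * Hb/(g*T^2) = 1.330028 - 35.878078 * 0.01223521 = 0.891053
db = Hb / gamma_b = 3.5 / 0.891053
db = 3.9279 m

3.9279


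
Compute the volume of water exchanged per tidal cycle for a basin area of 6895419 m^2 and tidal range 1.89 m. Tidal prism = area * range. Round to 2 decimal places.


Tidal prism = Area * Tidal range
P = 6895419 * 1.89
P = 13032341.91 m^3

13032341.91


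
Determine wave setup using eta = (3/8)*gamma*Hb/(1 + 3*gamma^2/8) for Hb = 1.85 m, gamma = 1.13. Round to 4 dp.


eta = (3/8) * gamma * Hb / (1 + 3*gamma^2/8)
Numerator = (3/8) * 1.13 * 1.85 = 0.783937
Denominator = 1 + 3*1.13^2/8 = 1 + 0.478838 = 1.478838
eta = 0.783937 / 1.478838
eta = 0.5301 m

0.5301


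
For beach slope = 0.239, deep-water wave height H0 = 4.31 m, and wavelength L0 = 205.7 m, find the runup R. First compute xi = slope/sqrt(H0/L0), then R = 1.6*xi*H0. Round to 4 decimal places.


xi = slope / sqrt(H0/L0)
H0/L0 = 4.31/205.7 = 0.020953
sqrt(0.020953) = 0.144751
xi = 0.239 / 0.144751 = 1.651112
R = 1.6 * xi * H0 = 1.6 * 1.651112 * 4.31
R = 11.3861 m

11.3861


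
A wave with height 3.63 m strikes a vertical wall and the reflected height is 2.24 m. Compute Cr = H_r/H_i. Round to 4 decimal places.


Cr = H_r / H_i
Cr = 2.24 / 3.63
Cr = 0.6171

0.6171


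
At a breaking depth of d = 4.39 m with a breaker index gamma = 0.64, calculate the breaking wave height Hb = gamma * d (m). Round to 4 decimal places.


Hb = gamma * d
Hb = 0.64 * 4.39
Hb = 2.8096 m

2.8096


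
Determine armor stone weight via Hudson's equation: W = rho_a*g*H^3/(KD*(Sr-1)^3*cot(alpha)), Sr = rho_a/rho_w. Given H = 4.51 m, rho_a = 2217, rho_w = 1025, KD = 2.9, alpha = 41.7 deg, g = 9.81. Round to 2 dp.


Sr = rho_a / rho_w = 2217 / 1025 = 2.162927
(Sr - 1) = 1.162927
(Sr - 1)^3 = 1.572741
cot(41.7) = 1 / tan(41.7) = 1 / 0.890967 = 1.122375
Numerator = 2217 * 9.81 * 4.51^3 = 1995098.4266
Denominator = 2.9 * 1.572741 * 1.122375 = 5.119096
W = 1995098.4266 / 5.119096
W = 389736.45 N

389736.45


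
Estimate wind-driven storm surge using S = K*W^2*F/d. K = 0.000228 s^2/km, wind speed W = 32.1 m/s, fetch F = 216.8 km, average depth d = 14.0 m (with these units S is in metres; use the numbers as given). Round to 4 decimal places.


S = K * W^2 * F / d
W^2 = 32.1^2 = 1030.41
S = 0.000228 * 1030.41 * 216.8 / 14.0
Numerator = 0.000228 * 1030.41 * 216.8 = 50.933578
S = 50.933578 / 14.0 = 3.6381 m

3.6381


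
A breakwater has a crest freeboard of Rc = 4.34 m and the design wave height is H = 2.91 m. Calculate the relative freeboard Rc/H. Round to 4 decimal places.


Relative freeboard = Rc / H
= 4.34 / 2.91
= 1.4914

1.4914


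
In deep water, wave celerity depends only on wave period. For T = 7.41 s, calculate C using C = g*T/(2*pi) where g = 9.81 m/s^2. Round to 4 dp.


We use the deep-water celerity formula:
C = g * T / (2 * pi)
C = 9.81 * 7.41 / (2 * 3.14159...)
C = 72.692100 / 6.283185
C = 11.5693 m/s

11.5693


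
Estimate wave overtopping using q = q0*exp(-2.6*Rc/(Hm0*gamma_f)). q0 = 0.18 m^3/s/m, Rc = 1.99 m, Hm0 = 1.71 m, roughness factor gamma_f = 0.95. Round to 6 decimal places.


q = q0 * exp(-2.6 * Rc / (Hm0 * gamma_f))
Exponent = -2.6 * 1.99 / (1.71 * 0.95)
= -2.6 * 1.99 / 1.6245
= -3.184980
exp(-3.184980) = 0.041379
q = 0.18 * 0.041379
q = 0.007448 m^3/s/m

0.007448


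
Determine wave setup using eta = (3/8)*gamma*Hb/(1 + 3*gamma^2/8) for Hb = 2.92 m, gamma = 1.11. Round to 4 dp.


eta = (3/8) * gamma * Hb / (1 + 3*gamma^2/8)
Numerator = (3/8) * 1.11 * 2.92 = 1.215450
Denominator = 1 + 3*1.11^2/8 = 1 + 0.462038 = 1.462038
eta = 1.215450 / 1.462038
eta = 0.8313 m

0.8313


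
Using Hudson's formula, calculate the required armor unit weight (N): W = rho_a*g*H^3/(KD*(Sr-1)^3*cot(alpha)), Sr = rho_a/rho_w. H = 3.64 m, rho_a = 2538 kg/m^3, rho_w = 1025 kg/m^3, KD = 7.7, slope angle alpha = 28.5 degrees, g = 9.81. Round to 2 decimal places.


Sr = rho_a / rho_w = 2538 / 1025 = 2.476098
(Sr - 1) = 1.476098
(Sr - 1)^3 = 3.216216
cot(28.5) = 1 / tan(28.5) = 1 / 0.542956 = 1.841771
Numerator = 2538 * 9.81 * 3.64^3 = 1200783.6782
Denominator = 7.7 * 3.216216 * 1.841771 = 45.611202
W = 1200783.6782 / 45.611202
W = 26326.51 N

26326.51


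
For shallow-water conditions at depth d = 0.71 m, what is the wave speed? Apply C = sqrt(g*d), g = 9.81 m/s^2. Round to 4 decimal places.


Using the shallow-water approximation:
C = sqrt(g * d) = sqrt(9.81 * 0.71)
C = sqrt(6.9651)
C = 2.6391 m/s

2.6391


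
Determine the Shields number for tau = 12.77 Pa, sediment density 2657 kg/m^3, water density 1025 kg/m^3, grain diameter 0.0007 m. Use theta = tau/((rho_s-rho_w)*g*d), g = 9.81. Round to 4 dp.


theta = tau / ((rho_s - rho_w) * g * d)
rho_s - rho_w = 2657 - 1025 = 1632
Denominator = 1632 * 9.81 * 0.0007 = 11.206944
theta = 12.77 / 11.206944
theta = 1.1395

1.1395


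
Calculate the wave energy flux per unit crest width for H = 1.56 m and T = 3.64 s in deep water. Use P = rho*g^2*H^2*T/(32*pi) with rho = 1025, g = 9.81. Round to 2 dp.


P = rho * g^2 * H^2 * T / (32 * pi)
P = 1025 * 9.81^2 * 1.56^2 * 3.64 / (32 * pi)
P = 1025 * 96.2361 * 2.4336 * 3.64 / 100.53096
P = 8691.86 W/m

8691.86


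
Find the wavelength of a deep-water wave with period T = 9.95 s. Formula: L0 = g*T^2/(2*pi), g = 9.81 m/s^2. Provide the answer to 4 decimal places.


L0 = g * T^2 / (2 * pi)
L0 = 9.81 * 9.95^2 / (2 * pi)
L0 = 9.81 * 99.0025 / 6.28319
L0 = 971.2145 / 6.28319
L0 = 154.5736 m

154.5736


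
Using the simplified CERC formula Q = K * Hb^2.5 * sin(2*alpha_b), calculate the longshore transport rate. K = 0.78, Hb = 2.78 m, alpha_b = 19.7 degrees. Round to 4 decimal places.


Q = K * Hb^2.5 * sin(2 * alpha_b)
Hb^2.5 = 2.78^2.5 = 12.885818
sin(2 * 19.7) = sin(39.4) = 0.634731
Q = 0.78 * 12.885818 * 0.634731
Q = 6.3796 m^3/s

6.3796


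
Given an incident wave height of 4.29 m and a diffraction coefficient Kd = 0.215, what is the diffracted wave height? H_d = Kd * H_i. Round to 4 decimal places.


H_d = Kd * H_i
H_d = 0.215 * 4.29
H_d = 0.9224 m

0.9224


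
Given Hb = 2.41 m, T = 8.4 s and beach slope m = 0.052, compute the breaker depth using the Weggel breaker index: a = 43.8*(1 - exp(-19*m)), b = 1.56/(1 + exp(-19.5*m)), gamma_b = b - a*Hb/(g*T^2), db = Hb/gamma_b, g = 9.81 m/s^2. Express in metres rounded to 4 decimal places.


a = 43.8 * (1 - exp(-19 * m))
exp(-19 * 0.052) = exp(-0.9880) = 0.372321
a = 43.8 * (1 - 0.372321) = 27.492358
b = 1.56 / (1 + exp(-19.5 * m))
exp(-19.5 * 0.052) = exp(-1.0140) = 0.362765
b = 1.56 / (1 + 0.362765) = 1.144731
Hb / (g * T^2) = 2.41 / (9.81 * 8.4^2) = 2.41 / 692.1936 = 0.00348168
gamma_b = b - a * Hb/(g*T^2) = 1.144731 - 27.492358 * 0.00348168 = 1.049012
db = Hb / gamma_b = 2.41 / 1.049012
db = 2.2974 m

2.2974


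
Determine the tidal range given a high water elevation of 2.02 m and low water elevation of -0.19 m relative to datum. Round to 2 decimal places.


Tidal range = High water - Low water
Tidal range = 2.02 - (-0.19)
Tidal range = 2.21 m

2.21


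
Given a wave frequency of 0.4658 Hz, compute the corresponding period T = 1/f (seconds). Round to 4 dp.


T = 1 / f
T = 1 / 0.4658
T = 2.1468 s

2.1468


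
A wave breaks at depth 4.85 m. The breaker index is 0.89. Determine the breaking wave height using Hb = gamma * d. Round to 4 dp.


Hb = gamma * d
Hb = 0.89 * 4.85
Hb = 4.3165 m

4.3165


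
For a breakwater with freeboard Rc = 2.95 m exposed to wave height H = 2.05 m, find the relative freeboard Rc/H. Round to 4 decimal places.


Relative freeboard = Rc / H
= 2.95 / 2.05
= 1.4390

1.4390


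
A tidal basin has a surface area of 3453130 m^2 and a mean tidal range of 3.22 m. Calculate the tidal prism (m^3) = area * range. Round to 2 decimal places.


Tidal prism = Area * Tidal range
P = 3453130 * 3.22
P = 11119078.60 m^3

11119078.60


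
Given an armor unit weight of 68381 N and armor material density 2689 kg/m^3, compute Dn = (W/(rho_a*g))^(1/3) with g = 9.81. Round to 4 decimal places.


V = W / (rho_a * g)
V = 68381 / (2689 * 9.81)
V = 68381 / 26379.09
V = 2.592243 m^3
Dn = V^(1/3) = 2.592243^(1/3)
Dn = 1.3737 m

1.3737


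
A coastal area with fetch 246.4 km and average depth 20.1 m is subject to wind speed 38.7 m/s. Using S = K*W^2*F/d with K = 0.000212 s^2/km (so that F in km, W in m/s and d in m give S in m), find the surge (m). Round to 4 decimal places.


S = K * W^2 * F / d
W^2 = 38.7^2 = 1497.69
S = 0.000212 * 1497.69 * 246.4 / 20.1
Numerator = 0.000212 * 1497.69 * 246.4 = 78.234533
S = 78.234533 / 20.1 = 3.8923 m

3.8923


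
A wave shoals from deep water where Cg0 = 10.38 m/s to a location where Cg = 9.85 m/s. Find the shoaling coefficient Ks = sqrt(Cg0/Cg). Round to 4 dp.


Ks = sqrt(Cg0 / Cg)
Ks = sqrt(10.38 / 9.85)
Ks = sqrt(1.0538)
Ks = 1.0266

1.0266


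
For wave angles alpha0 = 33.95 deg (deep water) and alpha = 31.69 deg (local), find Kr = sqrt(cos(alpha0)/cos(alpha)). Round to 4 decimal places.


Kr = sqrt(cos(alpha0) / cos(alpha))
cos(33.95) = 0.829525
cos(31.69) = 0.850903
Kr = sqrt(0.829525 / 0.850903)
Kr = sqrt(0.974877)
Kr = 0.9874

0.9874


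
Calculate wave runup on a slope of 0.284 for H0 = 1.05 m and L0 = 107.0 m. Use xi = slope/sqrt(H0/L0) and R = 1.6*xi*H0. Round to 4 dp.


xi = slope / sqrt(H0/L0)
H0/L0 = 1.05/107.0 = 0.009813
sqrt(0.009813) = 0.099061
xi = 0.284 / 0.099061 = 2.866920
R = 1.6 * xi * H0 = 1.6 * 2.866920 * 1.05
R = 4.8164 m

4.8164


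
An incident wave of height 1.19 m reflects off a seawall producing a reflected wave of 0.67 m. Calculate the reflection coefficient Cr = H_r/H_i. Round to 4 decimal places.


Cr = H_r / H_i
Cr = 0.67 / 1.19
Cr = 0.5630

0.5630


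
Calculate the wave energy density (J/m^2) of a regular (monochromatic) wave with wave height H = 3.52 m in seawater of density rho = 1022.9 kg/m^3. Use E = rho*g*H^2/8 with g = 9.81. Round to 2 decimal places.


E = (1/8) * rho * g * H^2
E = (1/8) * 1022.9 * 9.81 * 3.52^2
E = 0.125 * 1022.9 * 9.81 * 12.3904
E = 15541.66 J/m^2

15541.66


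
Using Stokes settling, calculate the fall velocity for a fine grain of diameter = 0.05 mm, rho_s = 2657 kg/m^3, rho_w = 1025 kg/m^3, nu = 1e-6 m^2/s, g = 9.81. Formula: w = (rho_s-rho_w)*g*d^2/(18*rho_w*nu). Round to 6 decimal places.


w = (rho_s - rho_w) * g * d^2 / (18 * rho_w * nu)
d = 0.05 mm = 0.000050 m
rho_s - rho_w = 2657 - 1025 = 1632
Numerator = 1632 * 9.81 * (0.000050)^2 = 0.000040024800
Denominator = 18 * 1025 * 1e-6 = 0.018450
w = 0.002169 m/s

0.002169


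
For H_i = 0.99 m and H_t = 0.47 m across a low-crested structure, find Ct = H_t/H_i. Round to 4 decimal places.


Ct = H_t / H_i
Ct = 0.47 / 0.99
Ct = 0.4747

0.4747


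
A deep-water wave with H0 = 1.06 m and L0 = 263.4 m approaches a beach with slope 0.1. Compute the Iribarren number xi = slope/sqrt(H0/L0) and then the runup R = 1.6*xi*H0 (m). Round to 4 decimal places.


xi = slope / sqrt(H0/L0)
H0/L0 = 1.06/263.4 = 0.004024
sqrt(0.004024) = 0.063437
xi = 0.1 / 0.063437 = 1.576358
R = 1.6 * xi * H0 = 1.6 * 1.576358 * 1.06
R = 2.6735 m

2.6735


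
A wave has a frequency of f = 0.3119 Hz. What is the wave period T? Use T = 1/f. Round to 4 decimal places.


T = 1 / f
T = 1 / 0.3119
T = 3.2062 s

3.2062


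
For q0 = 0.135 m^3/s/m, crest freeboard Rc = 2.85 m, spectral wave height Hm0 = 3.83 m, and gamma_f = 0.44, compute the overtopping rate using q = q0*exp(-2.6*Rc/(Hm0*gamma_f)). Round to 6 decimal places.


q = q0 * exp(-2.6 * Rc / (Hm0 * gamma_f))
Exponent = -2.6 * 2.85 / (3.83 * 0.44)
= -2.6 * 2.85 / 1.6852
= -4.397104
exp(-4.397104) = 0.012313
q = 0.135 * 0.012313
q = 0.001662 m^3/s/m

0.001662


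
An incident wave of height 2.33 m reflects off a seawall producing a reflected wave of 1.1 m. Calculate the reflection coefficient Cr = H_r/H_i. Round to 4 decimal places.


Cr = H_r / H_i
Cr = 1.1 / 2.33
Cr = 0.4721

0.4721


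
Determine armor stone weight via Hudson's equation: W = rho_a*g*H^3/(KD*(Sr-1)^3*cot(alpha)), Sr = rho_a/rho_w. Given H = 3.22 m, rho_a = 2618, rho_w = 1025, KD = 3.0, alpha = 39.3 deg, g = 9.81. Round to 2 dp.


Sr = rho_a / rho_w = 2618 / 1025 = 2.554146
(Sr - 1) = 1.554146
(Sr - 1)^3 = 3.753840
cot(39.3) = 1 / tan(39.3) = 1 / 0.818491 = 1.221761
Numerator = 2618 * 9.81 * 3.22^3 = 857444.9852
Denominator = 3.0 * 3.753840 * 1.221761 = 13.758888
W = 857444.9852 / 13.758888
W = 62319.35 N

62319.35


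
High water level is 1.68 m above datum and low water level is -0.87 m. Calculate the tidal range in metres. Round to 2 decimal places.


Tidal range = High water - Low water
Tidal range = 1.68 - (-0.87)
Tidal range = 2.55 m

2.55


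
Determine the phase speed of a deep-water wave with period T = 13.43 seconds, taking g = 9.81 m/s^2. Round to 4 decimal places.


We use the deep-water celerity formula:
C = g * T / (2 * pi)
C = 9.81 * 13.43 / (2 * 3.14159...)
C = 131.748300 / 6.283185
C = 20.9684 m/s

20.9684


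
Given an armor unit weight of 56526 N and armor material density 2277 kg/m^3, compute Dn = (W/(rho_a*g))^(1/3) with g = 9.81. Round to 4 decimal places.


V = W / (rho_a * g)
V = 56526 / (2277 * 9.81)
V = 56526 / 22337.37
V = 2.530558 m^3
Dn = V^(1/3) = 2.530558^(1/3)
Dn = 1.3627 m

1.3627


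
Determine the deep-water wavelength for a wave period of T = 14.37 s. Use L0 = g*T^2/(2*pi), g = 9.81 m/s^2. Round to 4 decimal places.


L0 = g * T^2 / (2 * pi)
L0 = 9.81 * 14.37^2 / (2 * pi)
L0 = 9.81 * 206.4969 / 6.28319
L0 = 2025.7346 / 6.28319
L0 = 322.4057 m

322.4057


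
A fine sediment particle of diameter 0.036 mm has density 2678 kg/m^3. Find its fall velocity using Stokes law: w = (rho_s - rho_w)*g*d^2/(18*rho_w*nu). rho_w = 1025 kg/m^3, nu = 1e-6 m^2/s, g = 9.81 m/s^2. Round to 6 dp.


w = (rho_s - rho_w) * g * d^2 / (18 * rho_w * nu)
d = 0.036 mm = 0.000036 m
rho_s - rho_w = 2678 - 1025 = 1653
Numerator = 1653 * 9.81 * (0.000036)^2 = 0.000021015845
Denominator = 18 * 1025 * 1e-6 = 0.018450
w = 0.001139 m/s

0.001139


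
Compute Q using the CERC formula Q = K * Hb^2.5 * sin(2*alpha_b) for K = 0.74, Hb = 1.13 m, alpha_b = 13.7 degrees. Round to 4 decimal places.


Q = K * Hb^2.5 * sin(2 * alpha_b)
Hb^2.5 = 1.13^2.5 = 1.357363
sin(2 * 13.7) = sin(27.4) = 0.460200
Q = 0.74 * 1.357363 * 0.460200
Q = 0.4622 m^3/s

0.4622


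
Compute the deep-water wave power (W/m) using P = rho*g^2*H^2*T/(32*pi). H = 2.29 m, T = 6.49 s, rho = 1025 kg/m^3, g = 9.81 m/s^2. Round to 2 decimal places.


P = rho * g^2 * H^2 * T / (32 * pi)
P = 1025 * 9.81^2 * 2.29^2 * 6.49 / (32 * pi)
P = 1025 * 96.2361 * 5.2441 * 6.49 / 100.53096
P = 33394.71 W/m

33394.71


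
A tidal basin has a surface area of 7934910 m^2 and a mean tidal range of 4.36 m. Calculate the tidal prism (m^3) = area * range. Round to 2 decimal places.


Tidal prism = Area * Tidal range
P = 7934910 * 4.36
P = 34596207.60 m^3

34596207.60


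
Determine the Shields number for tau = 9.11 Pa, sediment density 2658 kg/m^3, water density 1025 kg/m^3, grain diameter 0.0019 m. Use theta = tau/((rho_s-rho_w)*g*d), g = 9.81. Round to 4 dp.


theta = tau / ((rho_s - rho_w) * g * d)
rho_s - rho_w = 2658 - 1025 = 1633
Denominator = 1633 * 9.81 * 0.0019 = 30.437487
theta = 9.11 / 30.437487
theta = 0.2993

0.2993


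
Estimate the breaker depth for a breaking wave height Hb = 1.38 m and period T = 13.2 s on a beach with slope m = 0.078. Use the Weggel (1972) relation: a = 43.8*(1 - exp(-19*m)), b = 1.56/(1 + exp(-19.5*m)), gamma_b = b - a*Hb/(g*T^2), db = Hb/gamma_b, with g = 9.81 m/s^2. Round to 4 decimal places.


a = 43.8 * (1 - exp(-19 * m))
exp(-19 * 0.078) = exp(-1.4820) = 0.227183
a = 43.8 * (1 - 0.227183) = 33.849390
b = 1.56 / (1 + exp(-19.5 * m))
exp(-19.5 * 0.078) = exp(-1.5210) = 0.218493
b = 1.56 / (1 + 0.218493) = 1.280270
Hb / (g * T^2) = 1.38 / (9.81 * 13.2^2) = 1.38 / 1709.2944 = 0.00080735
gamma_b = b - a * Hb/(g*T^2) = 1.280270 - 33.849390 * 0.00080735 = 1.252941
db = Hb / gamma_b = 1.38 / 1.252941
db = 1.1014 m

1.1014


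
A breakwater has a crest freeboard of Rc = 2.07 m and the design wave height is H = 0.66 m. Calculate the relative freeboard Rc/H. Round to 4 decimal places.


Relative freeboard = Rc / H
= 2.07 / 0.66
= 3.1364

3.1364


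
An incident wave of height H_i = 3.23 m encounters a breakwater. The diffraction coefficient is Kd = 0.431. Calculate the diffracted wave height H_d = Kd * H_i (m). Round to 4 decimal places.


H_d = Kd * H_i
H_d = 0.431 * 3.23
H_d = 1.3921 m

1.3921


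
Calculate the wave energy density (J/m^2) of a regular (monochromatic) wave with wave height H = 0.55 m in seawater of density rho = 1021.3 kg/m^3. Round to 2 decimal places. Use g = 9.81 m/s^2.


E = (1/8) * rho * g * H^2
E = (1/8) * 1021.3 * 9.81 * 0.55^2
E = 0.125 * 1021.3 * 9.81 * 0.3025
E = 378.84 J/m^2

378.84


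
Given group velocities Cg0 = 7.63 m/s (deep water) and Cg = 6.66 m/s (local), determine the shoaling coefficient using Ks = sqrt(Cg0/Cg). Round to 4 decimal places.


Ks = sqrt(Cg0 / Cg)
Ks = sqrt(7.63 / 6.66)
Ks = sqrt(1.1456)
Ks = 1.0703

1.0703


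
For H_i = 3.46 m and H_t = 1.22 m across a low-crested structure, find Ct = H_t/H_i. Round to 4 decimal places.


Ct = H_t / H_i
Ct = 1.22 / 3.46
Ct = 0.3526

0.3526


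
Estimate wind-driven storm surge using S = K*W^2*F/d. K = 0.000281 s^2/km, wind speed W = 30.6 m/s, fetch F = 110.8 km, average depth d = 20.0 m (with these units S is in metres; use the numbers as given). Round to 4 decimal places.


S = K * W^2 * F / d
W^2 = 30.6^2 = 936.36
S = 0.000281 * 936.36 * 110.8 / 20.0
Numerator = 0.000281 * 936.36 * 110.8 = 29.153381
S = 29.153381 / 20.0 = 1.4577 m

1.4577


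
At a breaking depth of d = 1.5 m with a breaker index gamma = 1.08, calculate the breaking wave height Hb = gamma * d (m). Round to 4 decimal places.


Hb = gamma * d
Hb = 1.08 * 1.5
Hb = 1.6200 m

1.6200


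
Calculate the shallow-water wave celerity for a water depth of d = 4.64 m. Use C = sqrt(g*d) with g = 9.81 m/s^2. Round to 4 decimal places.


Using the shallow-water approximation:
C = sqrt(g * d) = sqrt(9.81 * 4.64)
C = sqrt(45.5184)
C = 6.7467 m/s

6.7467


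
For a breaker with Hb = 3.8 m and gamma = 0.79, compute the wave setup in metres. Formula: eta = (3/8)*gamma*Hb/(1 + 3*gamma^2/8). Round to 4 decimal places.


eta = (3/8) * gamma * Hb / (1 + 3*gamma^2/8)
Numerator = (3/8) * 0.79 * 3.8 = 1.125750
Denominator = 1 + 3*0.79^2/8 = 1 + 0.234038 = 1.234038
eta = 1.125750 / 1.234038
eta = 0.9122 m

0.9122


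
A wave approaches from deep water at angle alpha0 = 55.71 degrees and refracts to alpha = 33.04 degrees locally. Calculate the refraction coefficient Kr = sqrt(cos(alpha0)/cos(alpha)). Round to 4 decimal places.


Kr = sqrt(cos(alpha0) / cos(alpha))
cos(55.71) = 0.563382
cos(33.04) = 0.838290
Kr = sqrt(0.563382 / 0.838290)
Kr = sqrt(0.672061)
Kr = 0.8198

0.8198


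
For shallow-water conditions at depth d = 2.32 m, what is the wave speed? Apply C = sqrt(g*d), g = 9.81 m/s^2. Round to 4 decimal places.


Using the shallow-water approximation:
C = sqrt(g * d) = sqrt(9.81 * 2.32)
C = sqrt(22.7592)
C = 4.7707 m/s

4.7707


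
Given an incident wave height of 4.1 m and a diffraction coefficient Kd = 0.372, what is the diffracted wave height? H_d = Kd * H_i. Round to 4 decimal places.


H_d = Kd * H_i
H_d = 0.372 * 4.1
H_d = 1.5252 m

1.5252


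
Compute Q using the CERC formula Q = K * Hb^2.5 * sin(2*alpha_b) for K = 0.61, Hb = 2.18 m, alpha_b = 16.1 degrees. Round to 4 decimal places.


Q = K * Hb^2.5 * sin(2 * alpha_b)
Hb^2.5 = 2.18^2.5 = 7.016835
sin(2 * 16.1) = sin(32.2) = 0.532876
Q = 0.61 * 7.016835 * 0.532876
Q = 2.2809 m^3/s

2.2809


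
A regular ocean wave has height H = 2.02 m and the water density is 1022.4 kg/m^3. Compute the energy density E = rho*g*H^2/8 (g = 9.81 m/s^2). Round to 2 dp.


E = (1/8) * rho * g * H^2
E = (1/8) * 1022.4 * 9.81 * 2.02^2
E = 0.125 * 1022.4 * 9.81 * 4.0804
E = 5115.67 J/m^2

5115.67


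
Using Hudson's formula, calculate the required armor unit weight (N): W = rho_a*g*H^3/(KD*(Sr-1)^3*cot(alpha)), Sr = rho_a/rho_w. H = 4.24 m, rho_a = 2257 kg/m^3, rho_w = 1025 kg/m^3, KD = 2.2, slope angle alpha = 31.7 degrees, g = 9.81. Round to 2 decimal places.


Sr = rho_a / rho_w = 2257 / 1025 = 2.201951
(Sr - 1) = 1.201951
(Sr - 1)^3 = 1.736443
cot(31.7) = 1 / tan(31.7) = 1 / 0.617613 = 1.619138
Numerator = 2257 * 9.81 * 4.24^3 = 1687711.2146
Denominator = 2.2 * 1.736443 * 1.619138 = 6.185390
W = 1687711.2146 / 6.185390
W = 272854.47 N

272854.47


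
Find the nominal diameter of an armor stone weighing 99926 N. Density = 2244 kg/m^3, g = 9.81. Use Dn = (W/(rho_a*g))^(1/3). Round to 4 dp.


V = W / (rho_a * g)
V = 99926 / (2244 * 9.81)
V = 99926 / 22013.64
V = 4.539277 m^3
Dn = V^(1/3) = 4.539277^(1/3)
Dn = 1.6558 m

1.6558


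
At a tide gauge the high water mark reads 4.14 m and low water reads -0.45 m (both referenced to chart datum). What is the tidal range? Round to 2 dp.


Tidal range = High water - Low water
Tidal range = 4.14 - (-0.45)
Tidal range = 4.59 m

4.59


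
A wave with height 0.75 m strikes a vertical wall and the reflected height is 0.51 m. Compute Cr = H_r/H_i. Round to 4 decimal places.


Cr = H_r / H_i
Cr = 0.51 / 0.75
Cr = 0.6800

0.6800


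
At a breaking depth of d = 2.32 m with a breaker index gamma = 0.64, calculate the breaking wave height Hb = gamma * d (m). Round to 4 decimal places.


Hb = gamma * d
Hb = 0.64 * 2.32
Hb = 1.4848 m

1.4848


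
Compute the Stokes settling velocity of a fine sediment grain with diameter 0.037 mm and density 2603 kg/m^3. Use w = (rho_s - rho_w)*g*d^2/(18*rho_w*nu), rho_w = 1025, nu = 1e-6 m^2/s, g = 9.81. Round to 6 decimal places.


w = (rho_s - rho_w) * g * d^2 / (18 * rho_w * nu)
d = 0.037 mm = 0.000037 m
rho_s - rho_w = 2603 - 1025 = 1578
Numerator = 1578 * 9.81 * (0.000037)^2 = 0.000021192366
Denominator = 18 * 1025 * 1e-6 = 0.018450
w = 0.001149 m/s

0.001149


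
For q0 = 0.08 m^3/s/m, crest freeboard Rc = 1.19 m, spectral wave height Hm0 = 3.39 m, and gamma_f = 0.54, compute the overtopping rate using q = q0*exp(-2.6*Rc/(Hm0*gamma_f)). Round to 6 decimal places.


q = q0 * exp(-2.6 * Rc / (Hm0 * gamma_f))
Exponent = -2.6 * 1.19 / (3.39 * 0.54)
= -2.6 * 1.19 / 1.8306
= -1.690156
exp(-1.690156) = 0.184491
q = 0.08 * 0.184491
q = 0.014759 m^3/s/m

0.014759


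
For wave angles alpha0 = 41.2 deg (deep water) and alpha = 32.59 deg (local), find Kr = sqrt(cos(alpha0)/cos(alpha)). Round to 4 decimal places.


Kr = sqrt(cos(alpha0) / cos(alpha))
cos(41.2) = 0.752415
cos(32.59) = 0.842546
Kr = sqrt(0.752415 / 0.842546)
Kr = sqrt(0.893025)
Kr = 0.9450

0.9450


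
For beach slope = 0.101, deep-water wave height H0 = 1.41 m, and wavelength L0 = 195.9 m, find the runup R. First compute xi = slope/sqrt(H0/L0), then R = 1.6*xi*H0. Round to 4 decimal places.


xi = slope / sqrt(H0/L0)
H0/L0 = 1.41/195.9 = 0.007198
sqrt(0.007198) = 0.084838
xi = 0.101 / 0.084838 = 1.190499
R = 1.6 * xi * H0 = 1.6 * 1.190499 * 1.41
R = 2.6858 m

2.6858


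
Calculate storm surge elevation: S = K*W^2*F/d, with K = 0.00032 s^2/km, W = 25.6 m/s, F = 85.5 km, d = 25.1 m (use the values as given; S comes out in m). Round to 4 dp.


S = K * W^2 * F / d
W^2 = 25.6^2 = 655.36
S = 0.00032 * 655.36 * 85.5 / 25.1
Numerator = 0.00032 * 655.36 * 85.5 = 17.930650
S = 17.930650 / 25.1 = 0.7144 m

0.7144


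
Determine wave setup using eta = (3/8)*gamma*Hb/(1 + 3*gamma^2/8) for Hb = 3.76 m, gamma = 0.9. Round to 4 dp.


eta = (3/8) * gamma * Hb / (1 + 3*gamma^2/8)
Numerator = (3/8) * 0.9 * 3.76 = 1.269000
Denominator = 1 + 3*0.9^2/8 = 1 + 0.303750 = 1.303750
eta = 1.269000 / 1.303750
eta = 0.9733 m

0.9733


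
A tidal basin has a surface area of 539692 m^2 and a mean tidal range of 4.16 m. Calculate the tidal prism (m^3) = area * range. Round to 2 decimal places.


Tidal prism = Area * Tidal range
P = 539692 * 4.16
P = 2245118.72 m^3

2245118.72


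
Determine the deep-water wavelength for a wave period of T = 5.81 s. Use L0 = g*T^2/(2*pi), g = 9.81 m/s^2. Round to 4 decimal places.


L0 = g * T^2 / (2 * pi)
L0 = 9.81 * 5.81^2 / (2 * pi)
L0 = 9.81 * 33.7561 / 6.28319
L0 = 331.1473 / 6.28319
L0 = 52.7037 m

52.7037


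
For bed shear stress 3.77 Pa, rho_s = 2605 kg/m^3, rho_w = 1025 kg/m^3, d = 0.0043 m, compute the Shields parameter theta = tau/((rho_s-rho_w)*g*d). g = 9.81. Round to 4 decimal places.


theta = tau / ((rho_s - rho_w) * g * d)
rho_s - rho_w = 2605 - 1025 = 1580
Denominator = 1580 * 9.81 * 0.0043 = 66.649140
theta = 3.77 / 66.649140
theta = 0.0566

0.0566


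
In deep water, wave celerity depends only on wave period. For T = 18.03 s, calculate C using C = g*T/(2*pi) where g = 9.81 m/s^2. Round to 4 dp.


We use the deep-water celerity formula:
C = g * T / (2 * pi)
C = 9.81 * 18.03 / (2 * 3.14159...)
C = 176.874300 / 6.283185
C = 28.1504 m/s

28.1504


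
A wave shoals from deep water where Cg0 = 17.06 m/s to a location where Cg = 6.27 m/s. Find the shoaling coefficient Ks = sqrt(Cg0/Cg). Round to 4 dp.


Ks = sqrt(Cg0 / Cg)
Ks = sqrt(17.06 / 6.27)
Ks = sqrt(2.7209)
Ks = 1.6495

1.6495


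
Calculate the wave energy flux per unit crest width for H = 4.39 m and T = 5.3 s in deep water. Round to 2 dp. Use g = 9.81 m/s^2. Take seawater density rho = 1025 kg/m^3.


P = rho * g^2 * H^2 * T / (32 * pi)
P = 1025 * 9.81^2 * 4.39^2 * 5.3 / (32 * pi)
P = 1025 * 96.2361 * 19.2721 * 5.3 / 100.53096
P = 100222.89 W/m

100222.89


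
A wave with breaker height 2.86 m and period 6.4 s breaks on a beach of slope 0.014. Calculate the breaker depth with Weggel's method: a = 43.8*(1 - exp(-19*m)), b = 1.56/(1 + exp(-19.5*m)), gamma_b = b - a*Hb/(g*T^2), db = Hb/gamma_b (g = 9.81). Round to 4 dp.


a = 43.8 * (1 - exp(-19 * m))
exp(-19 * 0.014) = exp(-0.2660) = 0.766439
a = 43.8 * (1 - 0.766439) = 10.229966
b = 1.56 / (1 + exp(-19.5 * m))
exp(-19.5 * 0.014) = exp(-0.2730) = 0.761093
b = 1.56 / (1 + 0.761093) = 0.885814
Hb / (g * T^2) = 2.86 / (9.81 * 6.4^2) = 2.86 / 401.8176 = 0.00711766
gamma_b = b - a * Hb/(g*T^2) = 0.885814 - 10.229966 * 0.00711766 = 0.813000
db = Hb / gamma_b = 2.86 / 0.813000
db = 3.5178 m

3.5178


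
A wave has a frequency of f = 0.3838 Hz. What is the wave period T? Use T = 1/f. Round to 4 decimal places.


T = 1 / f
T = 1 / 0.3838
T = 2.6055 s

2.6055


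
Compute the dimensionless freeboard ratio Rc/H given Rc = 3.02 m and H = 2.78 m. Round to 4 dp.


Relative freeboard = Rc / H
= 3.02 / 2.78
= 1.0863

1.0863


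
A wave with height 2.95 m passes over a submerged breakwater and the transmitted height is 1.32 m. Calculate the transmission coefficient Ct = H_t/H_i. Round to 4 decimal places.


Ct = H_t / H_i
Ct = 1.32 / 2.95
Ct = 0.4475

0.4475
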